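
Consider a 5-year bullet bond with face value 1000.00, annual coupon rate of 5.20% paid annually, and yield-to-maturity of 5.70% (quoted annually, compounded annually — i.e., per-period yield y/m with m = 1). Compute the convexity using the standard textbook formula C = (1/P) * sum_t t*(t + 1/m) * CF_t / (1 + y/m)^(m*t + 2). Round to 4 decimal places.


Answer: Convexity = 23.4647

Derivation:
Coupon per period c = face * coupon_rate / m = 52.000000
Periods per year m = 1; per-period yield y/m = 0.057000
Number of cashflows N = 5
Cashflows (t years, CF_t, discount factor 1/(1+y/m)^(m*t), PV):
  t = 1.0000: CF_t = 52.000000, DF = 0.946074, PV = 49.195837
  t = 2.0000: CF_t = 52.000000, DF = 0.895056, PV = 46.542892
  t = 3.0000: CF_t = 52.000000, DF = 0.846789, PV = 44.033011
  t = 4.0000: CF_t = 52.000000, DF = 0.801125, PV = 41.658478
  t = 5.0000: CF_t = 1052.000000, DF = 0.757923, PV = 797.334954
Price P = sum_t PV_t = 978.765172
Convexity numerator sum_t t*(t + 1/m) * CF_t / (1+y/m)^(m*t + 2):
  t = 1.0000: term = 88.066022
  t = 2.0000: term = 249.950865
  t = 3.0000: term = 472.943927
  t = 4.0000: term = 745.733092
  t = 5.0000: term = 21409.774022
Convexity = (1/P) * sum = 22966.467928 / 978.765172 = 23.464738


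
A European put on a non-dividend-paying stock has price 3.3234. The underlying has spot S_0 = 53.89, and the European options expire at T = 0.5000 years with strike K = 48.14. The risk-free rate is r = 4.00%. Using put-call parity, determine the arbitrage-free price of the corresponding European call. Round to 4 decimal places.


Put-call parity: C - P = S_0 * exp(-qT) - K * exp(-rT).
S_0 * exp(-qT) = 53.8900 * 1.00000000 = 53.89000000
K * exp(-rT) = 48.1400 * 0.98019867 = 47.18676413
C = P + S*exp(-qT) - K*exp(-rT)
C = 3.3234 + 53.89000000 - 47.18676413 = 10.0266

Answer: Call price = 10.0266


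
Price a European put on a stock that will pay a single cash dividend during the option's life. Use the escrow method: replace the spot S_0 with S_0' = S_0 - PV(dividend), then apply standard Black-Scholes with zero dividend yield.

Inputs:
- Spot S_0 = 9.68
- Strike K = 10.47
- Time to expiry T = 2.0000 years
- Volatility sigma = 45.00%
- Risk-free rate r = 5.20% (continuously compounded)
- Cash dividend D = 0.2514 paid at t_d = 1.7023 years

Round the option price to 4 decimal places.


PV(D) = D * exp(-r * t_d) = 0.2514 * 0.91528517 = 0.23010269
S_0' = S_0 - PV(D) = 9.6800 - 0.23010269 = 9.44989731
d1 = (ln(S_0'/K) + (r + sigma^2/2)*T) / (sigma*sqrt(T)) = 0.32053912
d2 = d1 - sigma*sqrt(T) = -0.31585698
exp(-rT) = 0.90122530
N(-d1) = 0.37427984; N(-d2) = 0.62394447
P = K * exp(-rT) * N(-d2) - S_0' * N(-d1) = 10.4700 * 0.90122530 * 0.62394447 - 9.44989731 * 0.37427984 = 2.3505

Answer: Price = 2.3505


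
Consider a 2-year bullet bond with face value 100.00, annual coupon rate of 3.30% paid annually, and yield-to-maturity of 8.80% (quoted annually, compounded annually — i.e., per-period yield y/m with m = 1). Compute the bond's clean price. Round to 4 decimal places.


Coupon per period c = face * coupon_rate / m = 3.300000
Periods per year m = 1; per-period yield y/m = 0.088000
Number of cashflows N = 2
Cashflows (t years, CF_t, discount factor 1/(1+y/m)^(m*t), PV):
  t = 1.0000: CF_t = 3.300000, DF = 0.919118, PV = 3.033088
  t = 2.0000: CF_t = 103.300000, DF = 0.844777, PV = 87.265490
Price P = sum_t PV_t = 90.298578

Answer: Price = 90.2986


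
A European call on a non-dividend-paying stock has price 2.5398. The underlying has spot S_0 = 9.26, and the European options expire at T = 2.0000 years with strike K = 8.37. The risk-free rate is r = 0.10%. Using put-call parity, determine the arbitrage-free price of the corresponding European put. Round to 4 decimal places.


Answer: Put price = 1.6331

Derivation:
Put-call parity: C - P = S_0 * exp(-qT) - K * exp(-rT).
S_0 * exp(-qT) = 9.2600 * 1.00000000 = 9.26000000
K * exp(-rT) = 8.3700 * 0.99800200 = 8.35327673
P = C - S*exp(-qT) + K*exp(-rT)
P = 2.5398 - 9.26000000 + 8.35327673 = 1.6331


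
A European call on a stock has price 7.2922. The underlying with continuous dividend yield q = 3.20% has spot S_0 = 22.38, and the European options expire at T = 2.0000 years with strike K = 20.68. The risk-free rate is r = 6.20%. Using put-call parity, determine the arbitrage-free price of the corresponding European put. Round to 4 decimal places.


Put-call parity: C - P = S_0 * exp(-qT) - K * exp(-rT).
S_0 * exp(-qT) = 22.3800 * 0.93800500 = 20.99255189
K * exp(-rT) = 20.6800 * 0.88337984 = 18.26829511
P = C - S*exp(-qT) + K*exp(-rT)
P = 7.2922 - 20.99255189 + 18.26829511 = 4.5679

Answer: Put price = 4.5679


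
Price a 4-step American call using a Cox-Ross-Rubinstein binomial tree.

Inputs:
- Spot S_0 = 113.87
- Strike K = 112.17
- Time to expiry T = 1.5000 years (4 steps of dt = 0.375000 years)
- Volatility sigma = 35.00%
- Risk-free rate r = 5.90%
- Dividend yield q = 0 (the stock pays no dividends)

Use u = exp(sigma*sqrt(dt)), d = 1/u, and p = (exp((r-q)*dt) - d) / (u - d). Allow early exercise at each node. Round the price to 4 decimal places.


dt = T/N = 0.375000
u = exp(sigma*sqrt(dt)) = 1.239032; d = 1/u = 0.807082
p = (exp((r-q)*dt) - d) / (u - d) = 0.498414
Discount per step: exp(-r*dt) = 0.978118
Stock lattice S(k, i) with i counting down-moves:
  k=0: S(0,0) = 113.8700
  k=1: S(1,0) = 141.0886; S(1,1) = 91.9024
  k=2: S(2,0) = 174.8132; S(2,1) = 113.8700; S(2,2) = 74.1727
  k=3: S(3,0) = 216.5992; S(3,1) = 141.0886; S(3,2) = 91.9024; S(3,3) = 59.8635
  k=4: S(4,0) = 268.3733; S(4,1) = 174.8132; S(4,2) = 113.8700; S(4,3) = 74.1727; S(4,4) = 48.3147
Terminal payoffs V(N, i) = max(S_T - K, 0):
  V(4,0) = 156.203283; V(4,1) = 62.643231; V(4,2) = 1.700000; V(4,3) = 0.000000; V(4,4) = 0.000000
Backward induction: V(k, i) = exp(-r*dt) * [p * V(k+1, i) + (1-p) * V(k+1, i+1)]; then take max(V_cont, immediate exercise) for American.
  V(3,0) = exp(-r*dt) * [p*156.203283 + (1-p)*62.643231] = 106.883678; exercise = 104.429170; V(3,0) = max -> 106.883678
  V(3,1) = exp(-r*dt) * [p*62.643231 + (1-p)*1.700000] = 31.373071; exercise = 28.918563; V(3,1) = max -> 31.373071
  V(3,2) = exp(-r*dt) * [p*1.700000 + (1-p)*0.000000] = 0.828762; exercise = 0.000000; V(3,2) = max -> 0.828762
  V(3,3) = exp(-r*dt) * [p*0.000000 + (1-p)*0.000000] = 0.000000; exercise = 0.000000; V(3,3) = max -> 0.000000
  V(2,0) = exp(-r*dt) * [p*106.883678 + (1-p)*31.373071] = 67.498537; exercise = 62.643231; V(2,0) = max -> 67.498537
  V(2,1) = exp(-r*dt) * [p*31.373071 + (1-p)*0.828762] = 15.701201; exercise = 1.700000; V(2,1) = max -> 15.701201
  V(2,2) = exp(-r*dt) * [p*0.828762 + (1-p)*0.000000] = 0.404028; exercise = 0.000000; V(2,2) = max -> 0.404028
  V(1,0) = exp(-r*dt) * [p*67.498537 + (1-p)*15.701201] = 40.609207; exercise = 28.918563; V(1,0) = max -> 40.609207
  V(1,1) = exp(-r*dt) * [p*15.701201 + (1-p)*0.404028] = 7.852671; exercise = 0.000000; V(1,1) = max -> 7.852671
  V(0,0) = exp(-r*dt) * [p*40.609207 + (1-p)*7.852671] = 23.649889; exercise = 1.700000; V(0,0) = max -> 23.649889

Answer: Price = V(0,0) = 23.6499


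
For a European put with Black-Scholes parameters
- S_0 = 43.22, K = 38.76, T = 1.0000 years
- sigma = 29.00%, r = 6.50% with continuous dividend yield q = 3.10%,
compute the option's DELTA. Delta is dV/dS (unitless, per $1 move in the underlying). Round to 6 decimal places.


d1 = 0.6378088416; d2 = 0.3478088416
phi(d1) = 0.3255176507; exp(-qT) = 0.9694755731; exp(-rT) = 0.9370674634
N(-d1) = 0.2617990617
Delta = -exp(-qT) * N(-d1) = -0.9694755731 * 0.2617990617 = -0.253808

Answer: Delta = -0.253808


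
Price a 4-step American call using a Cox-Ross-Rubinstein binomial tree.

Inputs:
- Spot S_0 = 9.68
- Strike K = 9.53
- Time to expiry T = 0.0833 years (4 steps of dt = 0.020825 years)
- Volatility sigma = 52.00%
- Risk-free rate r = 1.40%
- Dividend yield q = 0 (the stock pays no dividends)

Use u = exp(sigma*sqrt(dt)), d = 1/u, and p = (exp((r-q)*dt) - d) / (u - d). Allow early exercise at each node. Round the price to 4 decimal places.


dt = T/N = 0.020825
u = exp(sigma*sqrt(dt)) = 1.077928; d = 1/u = 0.927706
p = (exp((r-q)*dt) - d) / (u - d) = 0.483190
Discount per step: exp(-r*dt) = 0.999708
Stock lattice S(k, i) with i counting down-moves:
  k=0: S(0,0) = 9.6800
  k=1: S(1,0) = 10.4343; S(1,1) = 8.9802
  k=2: S(2,0) = 11.2475; S(2,1) = 9.6800; S(2,2) = 8.3310
  k=3: S(3,0) = 12.1240; S(3,1) = 10.4343; S(3,2) = 8.9802; S(3,3) = 7.7287
  k=4: S(4,0) = 13.0688; S(4,1) = 11.2475; S(4,2) = 9.6800; S(4,3) = 8.3310; S(4,4) = 7.1700
Terminal payoffs V(N, i) = max(S_T - K, 0):
  V(4,0) = 3.538751; V(4,1) = 1.717467; V(4,2) = 0.150000; V(4,3) = 0.000000; V(4,4) = 0.000000
Backward induction: V(k, i) = exp(-r*dt) * [p * V(k+1, i) + (1-p) * V(k+1, i+1)]; then take max(V_cont, immediate exercise) for American.
  V(3,0) = exp(-r*dt) * [p*3.538751 + (1-p)*1.717467] = 2.596736; exercise = 2.593958; V(3,0) = max -> 2.596736
  V(3,1) = exp(-r*dt) * [p*1.717467 + (1-p)*0.150000] = 0.907119; exercise = 0.904341; V(3,1) = max -> 0.907119
  V(3,2) = exp(-r*dt) * [p*0.150000 + (1-p)*0.000000] = 0.072457; exercise = 0.000000; V(3,2) = max -> 0.072457
  V(3,3) = exp(-r*dt) * [p*0.000000 + (1-p)*0.000000] = 0.000000; exercise = 0.000000; V(3,3) = max -> 0.000000
  V(2,0) = exp(-r*dt) * [p*2.596736 + (1-p)*0.907119] = 1.723022; exercise = 1.717467; V(2,0) = max -> 1.723022
  V(2,1) = exp(-r*dt) * [p*0.907119 + (1-p)*0.072457] = 0.475619; exercise = 0.150000; V(2,1) = max -> 0.475619
  V(2,2) = exp(-r*dt) * [p*0.072457 + (1-p)*0.000000] = 0.035000; exercise = 0.000000; V(2,2) = max -> 0.035000
  V(1,0) = exp(-r*dt) * [p*1.723022 + (1-p)*0.475619] = 1.078037; exercise = 0.904341; V(1,0) = max -> 1.078037
  V(1,1) = exp(-r*dt) * [p*0.475619 + (1-p)*0.035000] = 0.247830; exercise = 0.000000; V(1,1) = max -> 0.247830
  V(0,0) = exp(-r*dt) * [p*1.078037 + (1-p)*0.247830] = 0.648789; exercise = 0.150000; V(0,0) = max -> 0.648789

Answer: Price = V(0,0) = 0.6488


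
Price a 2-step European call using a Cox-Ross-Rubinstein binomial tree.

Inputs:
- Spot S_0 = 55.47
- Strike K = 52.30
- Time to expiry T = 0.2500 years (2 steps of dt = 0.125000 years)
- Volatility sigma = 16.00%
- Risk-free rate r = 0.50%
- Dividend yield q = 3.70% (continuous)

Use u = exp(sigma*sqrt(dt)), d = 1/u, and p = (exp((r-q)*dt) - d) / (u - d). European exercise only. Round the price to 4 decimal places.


dt = T/N = 0.125000
u = exp(sigma*sqrt(dt)) = 1.058199; d = 1/u = 0.945002
p = (exp((r-q)*dt) - d) / (u - d) = 0.450596
Discount per step: exp(-r*dt) = 0.999375
Stock lattice S(k, i) with i counting down-moves:
  k=0: S(0,0) = 55.4700
  k=1: S(1,0) = 58.6983; S(1,1) = 52.4192
  k=2: S(2,0) = 62.1145; S(2,1) = 55.4700; S(2,2) = 49.5363
Terminal payoffs V(N, i) = max(S_T - K, 0):
  V(2,0) = 9.814498; V(2,1) = 3.170000; V(2,2) = 0.000000
Backward induction: V(k, i) = exp(-r*dt) * [p * V(k+1, i) + (1-p) * V(k+1, i+1)].
  V(1,0) = exp(-r*dt) * [p*9.814498 + (1-p)*3.170000] = 6.160131
  V(1,1) = exp(-r*dt) * [p*3.170000 + (1-p)*0.000000] = 1.427496
  V(0,0) = exp(-r*dt) * [p*6.160131 + (1-p)*1.427496] = 3.557777

Answer: Price = V(0,0) = 3.5578


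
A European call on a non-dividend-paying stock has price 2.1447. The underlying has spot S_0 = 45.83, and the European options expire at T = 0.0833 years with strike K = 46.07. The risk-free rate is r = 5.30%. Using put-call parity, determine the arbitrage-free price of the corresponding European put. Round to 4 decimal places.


Answer: Put price = 2.1818

Derivation:
Put-call parity: C - P = S_0 * exp(-qT) - K * exp(-rT).
S_0 * exp(-qT) = 45.8300 * 1.00000000 = 45.83000000
K * exp(-rT) = 46.0700 * 0.99559483 = 45.86705388
P = C - S*exp(-qT) + K*exp(-rT)
P = 2.1447 - 45.83000000 + 45.86705388 = 2.1818


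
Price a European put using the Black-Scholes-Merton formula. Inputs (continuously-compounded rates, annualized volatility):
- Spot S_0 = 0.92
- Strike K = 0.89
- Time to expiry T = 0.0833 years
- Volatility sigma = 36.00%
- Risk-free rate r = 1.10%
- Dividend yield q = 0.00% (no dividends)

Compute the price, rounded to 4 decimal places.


d1 = (ln(S/K) + (r - q + 0.5*sigma^2) * T) / (sigma * sqrt(T)) = 0.37984108
d2 = d1 - sigma * sqrt(T) = 0.27593882
exp(-rT) = 0.99908412; exp(-qT) = 1.00000000
P = K * exp(-rT) * N(-d2) - S_0 * exp(-qT) * N(-d1)
N(-d1) = 0.35203169; N(-d2) = 0.39129753
P = 0.8900 * 0.99908412 * 0.39129753 - 0.9200 * 1.00000000 * 0.35203169 = 0.0241

Answer: Price = 0.0241


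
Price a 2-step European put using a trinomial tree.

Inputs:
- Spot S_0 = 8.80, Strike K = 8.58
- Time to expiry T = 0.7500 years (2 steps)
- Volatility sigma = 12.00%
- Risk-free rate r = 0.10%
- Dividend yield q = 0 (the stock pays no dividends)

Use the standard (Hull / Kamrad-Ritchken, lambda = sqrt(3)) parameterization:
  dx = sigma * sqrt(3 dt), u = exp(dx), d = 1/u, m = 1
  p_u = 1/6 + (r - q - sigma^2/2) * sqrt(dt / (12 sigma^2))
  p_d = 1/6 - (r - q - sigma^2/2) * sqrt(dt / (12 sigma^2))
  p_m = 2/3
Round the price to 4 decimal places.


Answer: Price = V(0,0) = 0.2491

Derivation:
dt = T/N = 0.375000; dx = sigma*sqrt(3*dt) = 0.127279
u = exp(dx) = 1.135734; d = 1/u = 0.880488
p_u = 0.157533, p_m = 0.666667, p_d = 0.175800
Discount per step: exp(-r*dt) = 0.999625
Stock lattice S(k, j) with j the centered position index:
  k=0: S(0,+0) = 8.8000
  k=1: S(1,-1) = 7.7483; S(1,+0) = 8.8000; S(1,+1) = 9.9945
  k=2: S(2,-2) = 6.8223; S(2,-1) = 7.7483; S(2,+0) = 8.8000; S(2,+1) = 9.9945; S(2,+2) = 11.3510
Terminal payoffs V(N, j) = max(K - S_T, 0):
  V(2,-2) = 1.757723; V(2,-1) = 0.831707; V(2,+0) = 0.000000; V(2,+1) = 0.000000; V(2,+2) = 0.000000
Backward induction: V(k, j) = exp(-r*dt) * [p_u * V(k+1, j+1) + p_m * V(k+1, j) + p_d * V(k+1, j-1)]
  V(1,-1) = exp(-r*dt) * [p_u*0.000000 + p_m*0.831707 + p_d*1.757723] = 0.863156
  V(1,+0) = exp(-r*dt) * [p_u*0.000000 + p_m*0.000000 + p_d*0.831707] = 0.146159
  V(1,+1) = exp(-r*dt) * [p_u*0.000000 + p_m*0.000000 + p_d*0.000000] = 0.000000
  V(0,+0) = exp(-r*dt) * [p_u*0.000000 + p_m*0.146159 + p_d*0.863156] = 0.249089


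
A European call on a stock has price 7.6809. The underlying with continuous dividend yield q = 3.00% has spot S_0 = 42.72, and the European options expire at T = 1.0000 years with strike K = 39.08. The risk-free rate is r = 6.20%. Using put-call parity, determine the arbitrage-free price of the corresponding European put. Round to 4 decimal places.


Put-call parity: C - P = S_0 * exp(-qT) - K * exp(-rT).
S_0 * exp(-qT) = 42.7200 * 0.97044553 = 41.45743319
K * exp(-rT) = 39.0800 * 0.93988289 = 36.73062322
P = C - S*exp(-qT) + K*exp(-rT)
P = 7.6809 - 41.45743319 + 36.73062322 = 2.9541

Answer: Put price = 2.9541


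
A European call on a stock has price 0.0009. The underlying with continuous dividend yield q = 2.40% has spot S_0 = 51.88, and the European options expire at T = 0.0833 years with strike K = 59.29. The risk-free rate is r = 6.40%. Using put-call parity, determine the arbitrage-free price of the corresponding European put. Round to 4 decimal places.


Answer: Put price = 7.1993

Derivation:
Put-call parity: C - P = S_0 * exp(-qT) - K * exp(-rT).
S_0 * exp(-qT) = 51.8800 * 0.99800280 = 51.77638511
K * exp(-rT) = 59.2900 * 0.99468299 = 58.97475422
P = C - S*exp(-qT) + K*exp(-rT)
P = 0.0009 - 51.77638511 + 58.97475422 = 7.1993


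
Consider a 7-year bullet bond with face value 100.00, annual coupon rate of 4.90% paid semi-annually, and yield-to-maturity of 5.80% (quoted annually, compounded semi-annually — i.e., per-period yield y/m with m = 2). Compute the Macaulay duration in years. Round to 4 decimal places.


Coupon per period c = face * coupon_rate / m = 2.450000
Periods per year m = 2; per-period yield y/m = 0.029000
Number of cashflows N = 14
Cashflows (t years, CF_t, discount factor 1/(1+y/m)^(m*t), PV):
  t = 0.5000: CF_t = 2.450000, DF = 0.971817, PV = 2.380952
  t = 1.0000: CF_t = 2.450000, DF = 0.944429, PV = 2.313851
  t = 1.5000: CF_t = 2.450000, DF = 0.917812, PV = 2.248640
  t = 2.0000: CF_t = 2.450000, DF = 0.891946, PV = 2.185267
  t = 2.5000: CF_t = 2.450000, DF = 0.866808, PV = 2.123681
  t = 3.0000: CF_t = 2.450000, DF = 0.842379, PV = 2.063830
  t = 3.5000: CF_t = 2.450000, DF = 0.818639, PV = 2.005665
  t = 4.0000: CF_t = 2.450000, DF = 0.795567, PV = 1.949140
  t = 4.5000: CF_t = 2.450000, DF = 0.773146, PV = 1.894208
  t = 5.0000: CF_t = 2.450000, DF = 0.751357, PV = 1.840824
  t = 5.5000: CF_t = 2.450000, DF = 0.730182, PV = 1.788945
  t = 6.0000: CF_t = 2.450000, DF = 0.709603, PV = 1.738528
  t = 6.5000: CF_t = 2.450000, DF = 0.689605, PV = 1.689531
  t = 7.0000: CF_t = 102.450000, DF = 0.670170, PV = 68.658880
Price P = sum_t PV_t = 94.881943
Macaulay numerator sum_t t * PV_t:
  t * PV_t at t = 0.5000: 1.190476
  t * PV_t at t = 1.0000: 2.313851
  t * PV_t at t = 1.5000: 3.372960
  t * PV_t at t = 2.0000: 4.370535
  t * PV_t at t = 2.5000: 5.309202
  t * PV_t at t = 3.0000: 6.191489
  t * PV_t at t = 3.5000: 7.019829
  t * PV_t at t = 4.0000: 7.796561
  t * PV_t at t = 4.5000: 8.523937
  t * PV_t at t = 5.0000: 9.204121
  t * PV_t at t = 5.5000: 9.839197
  t * PV_t at t = 6.0000: 10.431166
  t * PV_t at t = 6.5000: 10.981953
  t * PV_t at t = 7.0000: 480.612162
Macaulay duration D = (sum_t t * PV_t) / P = 567.157437 / 94.881943 = 5.977507

Answer: Macaulay duration = 5.9775 years


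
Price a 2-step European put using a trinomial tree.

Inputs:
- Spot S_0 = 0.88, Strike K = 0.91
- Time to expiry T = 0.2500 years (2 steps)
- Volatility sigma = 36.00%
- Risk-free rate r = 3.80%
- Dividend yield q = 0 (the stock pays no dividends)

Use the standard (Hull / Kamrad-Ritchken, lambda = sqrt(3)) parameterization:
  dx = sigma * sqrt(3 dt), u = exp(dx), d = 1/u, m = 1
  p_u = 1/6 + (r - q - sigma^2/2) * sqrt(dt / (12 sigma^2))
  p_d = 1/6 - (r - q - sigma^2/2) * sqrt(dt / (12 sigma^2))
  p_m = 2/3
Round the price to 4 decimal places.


Answer: Price = V(0,0) = 0.0722

Derivation:
dt = T/N = 0.125000; dx = sigma*sqrt(3*dt) = 0.220454
u = exp(dx) = 1.246643; d = 1/u = 0.802154
p_u = 0.159069, p_m = 0.666667, p_d = 0.174265
Discount per step: exp(-r*dt) = 0.995261
Stock lattice S(k, j) with j the centered position index:
  k=0: S(0,+0) = 0.8800
  k=1: S(1,-1) = 0.7059; S(1,+0) = 0.8800; S(1,+1) = 1.0970
  k=2: S(2,-2) = 0.5662; S(2,-1) = 0.7059; S(2,+0) = 0.8800; S(2,+1) = 1.0970; S(2,+2) = 1.3676
Terminal payoffs V(N, j) = max(K - S_T, 0):
  V(2,-2) = 0.343762; V(2,-1) = 0.204104; V(2,+0) = 0.030000; V(2,+1) = 0.000000; V(2,+2) = 0.000000
Backward induction: V(k, j) = exp(-r*dt) * [p_u * V(k+1, j+1) + p_m * V(k+1, j) + p_d * V(k+1, j-1)]
  V(1,-1) = exp(-r*dt) * [p_u*0.030000 + p_m*0.204104 + p_d*0.343762] = 0.199796
  V(1,+0) = exp(-r*dt) * [p_u*0.000000 + p_m*0.030000 + p_d*0.204104] = 0.055305
  V(1,+1) = exp(-r*dt) * [p_u*0.000000 + p_m*0.000000 + p_d*0.030000] = 0.005203
  V(0,+0) = exp(-r*dt) * [p_u*0.005203 + p_m*0.055305 + p_d*0.199796] = 0.072171


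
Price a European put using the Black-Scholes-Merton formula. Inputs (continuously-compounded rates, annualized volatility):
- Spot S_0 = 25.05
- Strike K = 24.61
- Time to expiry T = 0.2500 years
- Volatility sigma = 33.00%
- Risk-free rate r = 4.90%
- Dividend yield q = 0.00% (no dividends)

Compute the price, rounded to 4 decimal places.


Answer: Price = 1.2796

Derivation:
d1 = (ln(S/K) + (r - q + 0.5*sigma^2) * T) / (sigma * sqrt(T)) = 0.26414220
d2 = d1 - sigma * sqrt(T) = 0.09914220
exp(-rT) = 0.98782473; exp(-qT) = 1.00000000
P = K * exp(-rT) * N(-d2) - S_0 * exp(-qT) * N(-d1)
N(-d1) = 0.39583517; N(-d2) = 0.46051268
P = 24.6100 * 0.98782473 * 0.46051268 - 25.0500 * 1.00000000 * 0.39583517 = 1.2796


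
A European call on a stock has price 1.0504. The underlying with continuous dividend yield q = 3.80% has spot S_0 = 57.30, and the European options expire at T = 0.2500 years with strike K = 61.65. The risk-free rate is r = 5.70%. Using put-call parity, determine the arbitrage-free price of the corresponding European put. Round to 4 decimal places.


Put-call parity: C - P = S_0 * exp(-qT) - K * exp(-rT).
S_0 * exp(-qT) = 57.3000 * 0.99054498 = 56.75822749
K * exp(-rT) = 61.6500 * 0.98585105 = 60.77771728
P = C - S*exp(-qT) + K*exp(-rT)
P = 1.0504 - 56.75822749 + 60.77771728 = 5.0699

Answer: Put price = 5.0699


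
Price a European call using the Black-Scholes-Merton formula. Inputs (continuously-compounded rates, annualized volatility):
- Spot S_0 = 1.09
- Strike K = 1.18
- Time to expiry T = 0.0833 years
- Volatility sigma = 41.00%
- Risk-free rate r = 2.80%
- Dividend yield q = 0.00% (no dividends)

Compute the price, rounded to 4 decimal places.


Answer: Price = 0.0208

Derivation:
d1 = (ln(S/K) + (r - q + 0.5*sigma^2) * T) / (sigma * sqrt(T)) = -0.59157546
d2 = d1 - sigma * sqrt(T) = -0.70990860
exp(-rT) = 0.99767032; exp(-qT) = 1.00000000
C = S_0 * exp(-qT) * N(d1) - K * exp(-rT) * N(d2)
N(d1) = 0.27706745; N(d2) = 0.23888041
C = 1.0900 * 1.00000000 * 0.27706745 - 1.1800 * 0.99767032 * 0.23888041 = 0.0208


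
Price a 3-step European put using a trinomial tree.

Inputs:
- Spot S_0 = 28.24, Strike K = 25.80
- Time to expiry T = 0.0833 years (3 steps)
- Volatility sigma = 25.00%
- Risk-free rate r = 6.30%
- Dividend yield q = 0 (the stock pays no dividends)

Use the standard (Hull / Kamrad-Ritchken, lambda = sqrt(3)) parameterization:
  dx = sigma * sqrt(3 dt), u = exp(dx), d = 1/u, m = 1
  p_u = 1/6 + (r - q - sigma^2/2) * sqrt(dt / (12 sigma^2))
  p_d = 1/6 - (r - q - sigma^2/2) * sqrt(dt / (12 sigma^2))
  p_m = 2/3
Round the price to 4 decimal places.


Answer: Price = V(0,0) = 0.0821

Derivation:
dt = T/N = 0.027767; dx = sigma*sqrt(3*dt) = 0.072154
u = exp(dx) = 1.074821; d = 1/u = 0.930387
p_u = 0.172776, p_m = 0.666667, p_d = 0.160558
Discount per step: exp(-r*dt) = 0.998252
Stock lattice S(k, j) with j the centered position index:
  k=0: S(0,+0) = 28.2400
  k=1: S(1,-1) = 26.2741; S(1,+0) = 28.2400; S(1,+1) = 30.3530
  k=2: S(2,-2) = 24.4451; S(2,-1) = 26.2741; S(2,+0) = 28.2400; S(2,+1) = 30.3530; S(2,+2) = 32.6240
  k=3: S(3,-3) = 22.7434; S(3,-2) = 24.4451; S(3,-1) = 26.2741; S(3,+0) = 28.2400; S(3,+1) = 30.3530; S(3,+2) = 32.6240; S(3,+3) = 35.0650
Terminal payoffs V(N, j) = max(K - S_T, 0):
  V(3,-3) = 3.056569; V(3,-2) = 1.354877; V(3,-1) = 0.000000; V(3,+0) = 0.000000; V(3,+1) = 0.000000; V(3,+2) = 0.000000; V(3,+3) = 0.000000
Backward induction: V(k, j) = exp(-r*dt) * [p_u * V(k+1, j+1) + p_m * V(k+1, j) + p_d * V(k+1, j-1)]
  V(2,-2) = exp(-r*dt) * [p_u*0.000000 + p_m*1.354877 + p_d*3.056569] = 1.391570
  V(2,-1) = exp(-r*dt) * [p_u*0.000000 + p_m*0.000000 + p_d*1.354877] = 0.217156
  V(2,+0) = exp(-r*dt) * [p_u*0.000000 + p_m*0.000000 + p_d*0.000000] = 0.000000
  V(2,+1) = exp(-r*dt) * [p_u*0.000000 + p_m*0.000000 + p_d*0.000000] = 0.000000
  V(2,+2) = exp(-r*dt) * [p_u*0.000000 + p_m*0.000000 + p_d*0.000000] = 0.000000
  V(1,-1) = exp(-r*dt) * [p_u*0.000000 + p_m*0.217156 + p_d*1.391570] = 0.367554
  V(1,+0) = exp(-r*dt) * [p_u*0.000000 + p_m*0.000000 + p_d*0.217156] = 0.034805
  V(1,+1) = exp(-r*dt) * [p_u*0.000000 + p_m*0.000000 + p_d*0.000000] = 0.000000
  V(0,+0) = exp(-r*dt) * [p_u*0.000000 + p_m*0.034805 + p_d*0.367554] = 0.082073


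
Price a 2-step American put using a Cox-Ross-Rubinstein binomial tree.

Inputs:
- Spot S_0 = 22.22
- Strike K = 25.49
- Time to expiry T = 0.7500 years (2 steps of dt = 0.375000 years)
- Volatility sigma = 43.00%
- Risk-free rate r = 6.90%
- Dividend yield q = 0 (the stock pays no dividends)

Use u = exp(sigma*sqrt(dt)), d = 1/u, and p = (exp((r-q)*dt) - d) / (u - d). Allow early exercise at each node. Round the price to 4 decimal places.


dt = T/N = 0.375000
u = exp(sigma*sqrt(dt)) = 1.301243; d = 1/u = 0.768496
p = (exp((r-q)*dt) - d) / (u - d) = 0.483751
Discount per step: exp(-r*dt) = 0.974457
Stock lattice S(k, i) with i counting down-moves:
  k=0: S(0,0) = 22.2200
  k=1: S(1,0) = 28.9136; S(1,1) = 17.0760
  k=2: S(2,0) = 37.6237; S(2,1) = 22.2200; S(2,2) = 13.1228
Terminal payoffs V(N, i) = max(K - S_T, 0):
  V(2,0) = 0.000000; V(2,1) = 3.270000; V(2,2) = 12.367183
Backward induction: V(k, i) = exp(-r*dt) * [p * V(k+1, i) + (1-p) * V(k+1, i+1)]; then take max(V_cont, immediate exercise) for American.
  V(1,0) = exp(-r*dt) * [p*0.000000 + (1-p)*3.270000] = 1.645016; exercise = 0.000000; V(1,0) = max -> 1.645016
  V(1,1) = exp(-r*dt) * [p*3.270000 + (1-p)*12.367183] = 7.762929; exercise = 8.414023; V(1,1) = max -> 8.414023
  V(0,0) = exp(-r*dt) * [p*1.645016 + (1-p)*8.414023] = 5.008233; exercise = 3.270000; V(0,0) = max -> 5.008233

Answer: Price = V(0,0) = 5.0082


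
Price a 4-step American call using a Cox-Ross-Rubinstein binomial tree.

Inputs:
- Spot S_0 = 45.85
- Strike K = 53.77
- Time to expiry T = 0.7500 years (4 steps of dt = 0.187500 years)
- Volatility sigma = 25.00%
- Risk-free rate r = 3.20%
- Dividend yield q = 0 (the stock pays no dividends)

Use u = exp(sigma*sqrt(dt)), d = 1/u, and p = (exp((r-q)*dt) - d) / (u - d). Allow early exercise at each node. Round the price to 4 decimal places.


Answer: Price = V(0,0) = 1.8129

Derivation:
dt = T/N = 0.187500
u = exp(sigma*sqrt(dt)) = 1.114330; d = 1/u = 0.897400
p = (exp((r-q)*dt) - d) / (u - d) = 0.500705
Discount per step: exp(-r*dt) = 0.994018
Stock lattice S(k, i) with i counting down-moves:
  k=0: S(0,0) = 45.8500
  k=1: S(1,0) = 51.0920; S(1,1) = 41.1458
  k=2: S(2,0) = 56.9334; S(2,1) = 45.8500; S(2,2) = 36.9243
  k=3: S(3,0) = 63.4425; S(3,1) = 51.0920; S(3,2) = 41.1458; S(3,3) = 33.1358
  k=4: S(4,0) = 70.6959; S(4,1) = 56.9334; S(4,2) = 45.8500; S(4,3) = 36.9243; S(4,4) = 29.7361
Terminal payoffs V(N, i) = max(S_T - K, 0):
  V(4,0) = 16.925923; V(4,1) = 3.163365; V(4,2) = 0.000000; V(4,3) = 0.000000; V(4,4) = 0.000000
Backward induction: V(k, i) = exp(-r*dt) * [p * V(k+1, i) + (1-p) * V(k+1, i+1)]; then take max(V_cont, immediate exercise) for American.
  V(3,0) = exp(-r*dt) * [p*16.925923 + (1-p)*3.163365] = 9.994201; exercise = 9.672547; V(3,0) = max -> 9.994201
  V(3,1) = exp(-r*dt) * [p*3.163365 + (1-p)*0.000000] = 1.574438; exercise = 0.000000; V(3,1) = max -> 1.574438
  V(3,2) = exp(-r*dt) * [p*0.000000 + (1-p)*0.000000] = 0.000000; exercise = 0.000000; V(3,2) = max -> 0.000000
  V(3,3) = exp(-r*dt) * [p*0.000000 + (1-p)*0.000000] = 0.000000; exercise = 0.000000; V(3,3) = max -> 0.000000
  V(2,0) = exp(-r*dt) * [p*9.994201 + (1-p)*1.574438] = 5.755618; exercise = 3.163365; V(2,0) = max -> 5.755618
  V(2,1) = exp(-r*dt) * [p*1.574438 + (1-p)*0.000000] = 0.783613; exercise = 0.000000; V(2,1) = max -> 0.783613
  V(2,2) = exp(-r*dt) * [p*0.000000 + (1-p)*0.000000] = 0.000000; exercise = 0.000000; V(2,2) = max -> 0.000000
  V(1,0) = exp(-r*dt) * [p*5.755618 + (1-p)*0.783613] = 3.253541; exercise = 0.000000; V(1,0) = max -> 3.253541
  V(1,1) = exp(-r*dt) * [p*0.783613 + (1-p)*0.000000] = 0.390012; exercise = 0.000000; V(1,1) = max -> 0.390012
  V(0,0) = exp(-r*dt) * [p*3.253541 + (1-p)*0.390012] = 1.812885; exercise = 0.000000; V(0,0) = max -> 1.812885


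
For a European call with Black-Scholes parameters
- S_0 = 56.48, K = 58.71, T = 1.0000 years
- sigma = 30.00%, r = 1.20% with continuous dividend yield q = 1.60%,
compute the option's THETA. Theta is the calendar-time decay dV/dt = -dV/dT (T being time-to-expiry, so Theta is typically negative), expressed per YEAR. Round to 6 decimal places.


d1 = 0.0075884104; d2 = -0.2924115896
phi(d1) = 0.3989307942; exp(-qT) = 0.9841273201; exp(-rT) = 0.9880717129
Theta = -S*exp(-qT)*phi(d1)*sigma/(2*sqrt(T)) - r*K*exp(-rT)*N(d2) + q*S*exp(-qT)*N(d1)
N(d1) = 0.5030273087; N(d2) = 0.3849859740; sqrt(T) = 1.0000000000
Term 1 = -56.4800 * 0.9841273201 * 0.3989307942 * 0.3000 / (2 * 1.0000000000) = -3.3260961305
Term 2 = -0.0120 * 58.7100 * 0.9880717129 * 0.3849859740 = -0.2679950053
Term 3 = 0.0160 * 56.4800 * 0.9841273201 * 0.5030273087 = 0.4473603835
Theta = -3.3260961305 + (-0.2679950053) + (0.4473603835) = -3.146731

Answer: Theta = -3.146731


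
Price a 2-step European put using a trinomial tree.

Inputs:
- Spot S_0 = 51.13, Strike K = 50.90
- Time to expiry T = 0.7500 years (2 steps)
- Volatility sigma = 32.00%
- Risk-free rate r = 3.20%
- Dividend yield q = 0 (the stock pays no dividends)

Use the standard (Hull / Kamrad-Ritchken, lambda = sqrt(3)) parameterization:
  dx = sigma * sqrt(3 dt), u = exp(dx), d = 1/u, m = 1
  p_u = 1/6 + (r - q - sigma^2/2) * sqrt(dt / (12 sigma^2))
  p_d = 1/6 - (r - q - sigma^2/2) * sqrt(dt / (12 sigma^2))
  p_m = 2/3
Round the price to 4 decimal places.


Answer: Price = V(0,0) = 4.1087

Derivation:
dt = T/N = 0.375000; dx = sigma*sqrt(3*dt) = 0.339411
u = exp(dx) = 1.404121; d = 1/u = 0.712189
p_u = 0.156060, p_m = 0.666667, p_d = 0.177273
Discount per step: exp(-r*dt) = 0.988072
Stock lattice S(k, j) with j the centered position index:
  k=0: S(0,+0) = 51.1300
  k=1: S(1,-1) = 36.4142; S(1,+0) = 51.1300; S(1,+1) = 71.7927
  k=2: S(2,-2) = 25.9338; S(2,-1) = 36.4142; S(2,+0) = 51.1300; S(2,+1) = 71.7927; S(2,+2) = 100.8056
Terminal payoffs V(N, j) = max(K - S_T, 0):
  V(2,-2) = 24.966154; V(2,-1) = 14.485751; V(2,+0) = 0.000000; V(2,+1) = 0.000000; V(2,+2) = 0.000000
Backward induction: V(k, j) = exp(-r*dt) * [p_u * V(k+1, j+1) + p_m * V(k+1, j) + p_d * V(k+1, j-1)]
  V(1,-1) = exp(-r*dt) * [p_u*0.000000 + p_m*14.485751 + p_d*24.966154] = 13.915013
  V(1,+0) = exp(-r*dt) * [p_u*0.000000 + p_m*0.000000 + p_d*14.485751] = 2.537305
  V(1,+1) = exp(-r*dt) * [p_u*0.000000 + p_m*0.000000 + p_d*0.000000] = 0.000000
  V(0,+0) = exp(-r*dt) * [p_u*0.000000 + p_m*2.537305 + p_d*13.915013] = 4.108695


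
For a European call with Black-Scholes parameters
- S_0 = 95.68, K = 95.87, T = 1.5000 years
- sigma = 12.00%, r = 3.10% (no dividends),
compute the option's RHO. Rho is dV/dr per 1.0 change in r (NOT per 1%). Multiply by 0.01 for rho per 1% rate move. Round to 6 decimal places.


Answer: Rho = 81.089463

Derivation:
d1 = 0.3763789532; d2 = 0.2294095686
phi(d1) = 0.3716625012; exp(-qT) = 1.0000000000; exp(-rT) = 0.9545645606
N(d2) = 0.5907247001
Rho = K*T*exp(-rT)*N(d2) = 95.8700 * 1.5000 * 0.9545645606 * 0.5907247001 = 81.089463


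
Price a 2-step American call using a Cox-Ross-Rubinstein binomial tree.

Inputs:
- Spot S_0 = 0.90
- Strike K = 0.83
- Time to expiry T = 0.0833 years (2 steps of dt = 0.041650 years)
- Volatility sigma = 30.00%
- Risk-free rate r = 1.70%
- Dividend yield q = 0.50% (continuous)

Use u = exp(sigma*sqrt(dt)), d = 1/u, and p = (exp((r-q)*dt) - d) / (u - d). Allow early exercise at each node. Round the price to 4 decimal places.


dt = T/N = 0.041650
u = exp(sigma*sqrt(dt)) = 1.063138; d = 1/u = 0.940612
p = (exp((r-q)*dt) - d) / (u - d) = 0.488779
Discount per step: exp(-r*dt) = 0.999292
Stock lattice S(k, i) with i counting down-moves:
  k=0: S(0,0) = 0.9000
  k=1: S(1,0) = 0.9568; S(1,1) = 0.8466
  k=2: S(2,0) = 1.0172; S(2,1) = 0.9000; S(2,2) = 0.7963
Terminal payoffs V(N, i) = max(S_T - K, 0):
  V(2,0) = 0.187236; V(2,1) = 0.070000; V(2,2) = 0.000000
Backward induction: V(k, i) = exp(-r*dt) * [p * V(k+1, i) + (1-p) * V(k+1, i+1)]; then take max(V_cont, immediate exercise) for American.
  V(1,0) = exp(-r*dt) * [p*0.187236 + (1-p)*0.070000] = 0.127213; exercise = 0.126824; V(1,0) = max -> 0.127213
  V(1,1) = exp(-r*dt) * [p*0.070000 + (1-p)*0.000000] = 0.034190; exercise = 0.016550; V(1,1) = max -> 0.034190
  V(0,0) = exp(-r*dt) * [p*0.127213 + (1-p)*0.034190] = 0.079601; exercise = 0.070000; V(0,0) = max -> 0.079601

Answer: Price = V(0,0) = 0.0796


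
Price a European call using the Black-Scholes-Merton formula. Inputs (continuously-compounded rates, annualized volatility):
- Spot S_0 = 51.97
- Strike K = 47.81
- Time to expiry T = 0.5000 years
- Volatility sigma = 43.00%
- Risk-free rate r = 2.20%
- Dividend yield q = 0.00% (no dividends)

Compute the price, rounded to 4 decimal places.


d1 = (ln(S/K) + (r - q + 0.5*sigma^2) * T) / (sigma * sqrt(T)) = 0.46260177
d2 = d1 - sigma * sqrt(T) = 0.15854586
exp(-rT) = 0.98906028; exp(-qT) = 1.00000000
C = S_0 * exp(-qT) * N(d1) - K * exp(-rT) * N(d2)
N(d1) = 0.67817508; N(d2) = 0.56298666
C = 51.9700 * 1.00000000 * 0.67817508 - 47.8100 * 0.98906028 * 0.56298666 = 8.6228

Answer: Price = 8.6228


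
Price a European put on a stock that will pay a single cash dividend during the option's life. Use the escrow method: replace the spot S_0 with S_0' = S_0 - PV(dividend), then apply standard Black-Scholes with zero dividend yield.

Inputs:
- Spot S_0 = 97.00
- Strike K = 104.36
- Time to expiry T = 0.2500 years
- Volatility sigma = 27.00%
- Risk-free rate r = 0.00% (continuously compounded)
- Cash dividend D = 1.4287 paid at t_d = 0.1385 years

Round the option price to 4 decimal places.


PV(D) = D * exp(-r * t_d) = 1.4287 * 1.00000000 = 1.42870000
S_0' = S_0 - PV(D) = 97.0000 - 1.42870000 = 95.57130000
d1 = (ln(S_0'/K) + (r + sigma^2/2)*T) / (sigma*sqrt(T)) = -0.58415848
d2 = d1 - sigma*sqrt(T) = -0.71915848
exp(-rT) = 1.00000000
N(-d1) = 0.72044315; N(-d2) = 0.76397836
P = K * exp(-rT) * N(-d2) - S_0' * N(-d1) = 104.3600 * 1.00000000 * 0.76397836 - 95.57130000 * 0.72044315 = 10.8751

Answer: Price = 10.8751


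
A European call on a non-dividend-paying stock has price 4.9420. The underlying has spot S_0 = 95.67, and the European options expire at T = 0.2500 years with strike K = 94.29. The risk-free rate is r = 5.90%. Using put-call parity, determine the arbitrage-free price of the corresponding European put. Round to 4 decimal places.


Put-call parity: C - P = S_0 * exp(-qT) - K * exp(-rT).
S_0 * exp(-qT) = 95.6700 * 1.00000000 = 95.67000000
K * exp(-rT) = 94.2900 * 0.98535825 = 92.90942924
P = C - S*exp(-qT) + K*exp(-rT)
P = 4.9420 - 95.67000000 + 92.90942924 = 2.1814

Answer: Put price = 2.1814


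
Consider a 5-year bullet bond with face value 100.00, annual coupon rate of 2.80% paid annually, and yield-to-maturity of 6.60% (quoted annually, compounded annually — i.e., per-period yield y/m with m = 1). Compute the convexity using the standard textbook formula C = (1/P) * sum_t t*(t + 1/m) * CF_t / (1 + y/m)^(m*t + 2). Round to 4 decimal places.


Answer: Convexity = 24.3532

Derivation:
Coupon per period c = face * coupon_rate / m = 2.800000
Periods per year m = 1; per-period yield y/m = 0.066000
Number of cashflows N = 5
Cashflows (t years, CF_t, discount factor 1/(1+y/m)^(m*t), PV):
  t = 1.0000: CF_t = 2.800000, DF = 0.938086, PV = 2.626642
  t = 2.0000: CF_t = 2.800000, DF = 0.880006, PV = 2.464017
  t = 3.0000: CF_t = 2.800000, DF = 0.825521, PV = 2.311460
  t = 4.0000: CF_t = 2.800000, DF = 0.774410, PV = 2.168349
  t = 5.0000: CF_t = 102.800000, DF = 0.726464, PV = 74.680478
Price P = sum_t PV_t = 84.250946
Convexity numerator sum_t t*(t + 1/m) * CF_t / (1+y/m)^(m*t + 2):
  t = 1.0000: term = 4.622920
  t = 2.0000: term = 13.010095
  t = 3.0000: term = 24.409184
  t = 4.0000: term = 38.163201
  t = 5.0000: term = 1971.577878
Convexity = (1/P) * sum = 2051.783278 / 84.250946 = 24.353237


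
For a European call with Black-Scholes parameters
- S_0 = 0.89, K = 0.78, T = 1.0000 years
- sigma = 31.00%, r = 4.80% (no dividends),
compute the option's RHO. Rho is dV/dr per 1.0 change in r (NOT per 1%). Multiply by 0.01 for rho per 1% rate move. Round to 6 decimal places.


d1 = 0.7354114292; d2 = 0.4254114292
phi(d1) = 0.3044180011; exp(-qT) = 1.0000000000; exp(-rT) = 0.9531337871
N(d2) = 0.6647316121
Rho = K*T*exp(-rT)*N(d2) = 0.7800 * 1.0000 * 0.9531337871 * 0.6647316121 = 0.494191

Answer: Rho = 0.494191


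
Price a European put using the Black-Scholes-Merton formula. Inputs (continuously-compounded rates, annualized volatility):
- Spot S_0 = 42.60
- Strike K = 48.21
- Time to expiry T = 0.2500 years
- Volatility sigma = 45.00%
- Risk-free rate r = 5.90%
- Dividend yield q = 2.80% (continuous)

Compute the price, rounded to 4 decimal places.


Answer: Price = 7.1425

Derivation:
d1 = (ln(S/K) + (r - q + 0.5*sigma^2) * T) / (sigma * sqrt(T)) = -0.40288762
d2 = d1 - sigma * sqrt(T) = -0.62788762
exp(-rT) = 0.98535825; exp(-qT) = 0.99302444
P = K * exp(-rT) * N(-d2) - S_0 * exp(-qT) * N(-d1)
N(-d1) = 0.65648455; N(-d2) = 0.73496122
P = 48.2100 * 0.98535825 * 0.73496122 - 42.6000 * 0.99302444 * 0.65648455 = 7.1425


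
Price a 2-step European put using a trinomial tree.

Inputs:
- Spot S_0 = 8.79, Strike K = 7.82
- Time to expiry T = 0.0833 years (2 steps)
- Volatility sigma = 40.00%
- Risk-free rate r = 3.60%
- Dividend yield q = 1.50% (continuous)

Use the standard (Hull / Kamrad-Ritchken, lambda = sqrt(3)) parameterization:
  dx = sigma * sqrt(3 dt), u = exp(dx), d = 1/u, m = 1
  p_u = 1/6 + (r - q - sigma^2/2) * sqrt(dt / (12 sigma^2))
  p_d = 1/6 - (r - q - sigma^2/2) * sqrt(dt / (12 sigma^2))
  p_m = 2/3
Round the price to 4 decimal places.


dt = T/N = 0.041650; dx = sigma*sqrt(3*dt) = 0.141393
u = exp(dx) = 1.151877; d = 1/u = 0.868148
p_u = 0.157977, p_m = 0.666667, p_d = 0.175356
Discount per step: exp(-r*dt) = 0.998502
Stock lattice S(k, j) with j the centered position index:
  k=0: S(0,+0) = 8.7900
  k=1: S(1,-1) = 7.6310; S(1,+0) = 8.7900; S(1,+1) = 10.1250
  k=2: S(2,-2) = 6.6249; S(2,-1) = 7.6310; S(2,+0) = 8.7900; S(2,+1) = 10.1250; S(2,+2) = 11.6628
Terminal payoffs V(N, j) = max(K - S_T, 0):
  V(2,-2) = 1.195144; V(2,-1) = 0.188979; V(2,+0) = 0.000000; V(2,+1) = 0.000000; V(2,+2) = 0.000000
Backward induction: V(k, j) = exp(-r*dt) * [p_u * V(k+1, j+1) + p_m * V(k+1, j) + p_d * V(k+1, j-1)]
  V(1,-1) = exp(-r*dt) * [p_u*0.000000 + p_m*0.188979 + p_d*1.195144] = 0.335060
  V(1,+0) = exp(-r*dt) * [p_u*0.000000 + p_m*0.000000 + p_d*0.188979] = 0.033089
  V(1,+1) = exp(-r*dt) * [p_u*0.000000 + p_m*0.000000 + p_d*0.000000] = 0.000000
  V(0,+0) = exp(-r*dt) * [p_u*0.000000 + p_m*0.033089 + p_d*0.335060] = 0.080693

Answer: Price = V(0,0) = 0.0807


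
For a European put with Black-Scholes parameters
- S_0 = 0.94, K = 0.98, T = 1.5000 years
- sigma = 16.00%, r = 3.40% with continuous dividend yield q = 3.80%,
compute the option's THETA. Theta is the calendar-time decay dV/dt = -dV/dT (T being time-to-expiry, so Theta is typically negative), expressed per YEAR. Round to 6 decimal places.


Answer: Theta = -0.021654

Derivation:
d1 = -0.1452991204; d2 = -0.3412582998
phi(d1) = 0.3947532273; exp(-qT) = 0.9445940694; exp(-rT) = 0.9502786705
Theta = -S*exp(-qT)*phi(d1)*sigma/(2*sqrt(T)) + r*K*exp(-rT)*N(-d2) - q*S*exp(-qT)*N(-d1)
N(-d1) = 0.5577626454; N(-d2) = 0.6335454312; sqrt(T) = 1.2247448714
Term 1 = -0.9400 * 0.9445940694 * 0.3947532273 * 0.1600 / (2 * 1.2247448714) = -0.0228951301
Term 2 = 0.0340 * 0.9800 * 0.9502786705 * 0.6335454312 = 0.0200601297
Term 3 = -0.0380 * 0.9400 * 0.9445940694 * 0.5577626454 = -0.0188194137
Theta = -0.0228951301 + (0.0200601297) + (-0.0188194137) = -0.021654


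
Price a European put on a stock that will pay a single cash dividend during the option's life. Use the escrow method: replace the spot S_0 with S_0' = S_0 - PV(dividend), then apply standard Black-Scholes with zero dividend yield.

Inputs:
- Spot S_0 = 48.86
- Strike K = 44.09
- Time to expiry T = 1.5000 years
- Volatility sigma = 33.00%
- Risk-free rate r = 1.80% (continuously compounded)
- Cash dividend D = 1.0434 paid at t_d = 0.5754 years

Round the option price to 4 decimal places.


PV(D) = D * exp(-r * t_d) = 1.0434 * 0.98969625 = 1.03264907
S_0' = S_0 - PV(D) = 48.8600 - 1.03264907 = 47.82735093
d1 = (ln(S_0'/K) + (r + sigma^2/2)*T) / (sigma*sqrt(T)) = 0.47020225
d2 = d1 - sigma*sqrt(T) = 0.06603644
exp(-rT) = 0.97336124
N(-d1) = 0.31910526; N(-d2) = 0.47367441
P = K * exp(-rT) * N(-d2) - S_0' * N(-d1) = 44.0900 * 0.97336124 * 0.47367441 - 47.82735093 * 0.31910526 = 5.0660

Answer: Price = 5.0660


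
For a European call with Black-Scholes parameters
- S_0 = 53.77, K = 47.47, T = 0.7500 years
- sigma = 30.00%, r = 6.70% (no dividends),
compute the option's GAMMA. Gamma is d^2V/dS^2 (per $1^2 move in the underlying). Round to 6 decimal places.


d1 = 0.8029701259; d2 = 0.5431625048
phi(d1) = 0.2890027588; exp(-qT) = 1.0000000000; exp(-rT) = 0.9509916469
Gamma = exp(-qT) * phi(d1) / (S * sigma * sqrt(T)) = 1.0000000000 * 0.2890027588 / (53.7700 * 0.3000 * 0.8660254038) = 0.020688

Answer: Gamma = 0.020688


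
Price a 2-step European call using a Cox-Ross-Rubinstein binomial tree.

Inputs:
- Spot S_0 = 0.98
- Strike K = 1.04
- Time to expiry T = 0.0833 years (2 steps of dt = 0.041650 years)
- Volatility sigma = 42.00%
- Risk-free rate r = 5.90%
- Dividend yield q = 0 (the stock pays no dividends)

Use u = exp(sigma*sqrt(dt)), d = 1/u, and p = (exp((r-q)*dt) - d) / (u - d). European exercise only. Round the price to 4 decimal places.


dt = T/N = 0.041650
u = exp(sigma*sqrt(dt)) = 1.089496; d = 1/u = 0.917856
p = (exp((r-q)*dt) - d) / (u - d) = 0.492919
Discount per step: exp(-r*dt) = 0.997546
Stock lattice S(k, i) with i counting down-moves:
  k=0: S(0,0) = 0.9800
  k=1: S(1,0) = 1.0677; S(1,1) = 0.8995
  k=2: S(2,0) = 1.1633; S(2,1) = 0.9800; S(2,2) = 0.8256
Terminal payoffs V(N, i) = max(S_T - K, 0):
  V(2,0) = 0.123261; V(2,1) = 0.000000; V(2,2) = 0.000000
Backward induction: V(k, i) = exp(-r*dt) * [p * V(k+1, i) + (1-p) * V(k+1, i+1)].
  V(1,0) = exp(-r*dt) * [p*0.123261 + (1-p)*0.000000] = 0.060609
  V(1,1) = exp(-r*dt) * [p*0.000000 + (1-p)*0.000000] = 0.000000
  V(0,0) = exp(-r*dt) * [p*0.060609 + (1-p)*0.000000] = 0.029802

Answer: Price = V(0,0) = 0.0298
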